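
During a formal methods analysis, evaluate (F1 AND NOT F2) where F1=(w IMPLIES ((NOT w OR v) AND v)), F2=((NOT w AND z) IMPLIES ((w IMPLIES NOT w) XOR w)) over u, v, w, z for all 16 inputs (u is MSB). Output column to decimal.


F1 = (w IMPLIES ((NOT w OR v) AND v))
F2 = ((NOT w AND z) IMPLIES ((w IMPLIES NOT w) XOR w))
Counterexample to F1=>F2 is where F1=1 and F2=0.
Evaluate each row (bits = u,v,w,z, MSB first):
  row 0 [0000]: F1=1 F2=1 -> F1&~F2 -> 0
  row 1 [0001]: F1=1 F2=1 -> F1&~F2 -> 0
  row 2 [0010]: F1=0 F2=1 -> F1&~F2 -> 0
  row 3 [0011]: F1=0 F2=1 -> F1&~F2 -> 0
  row 4 [0100]: F1=1 F2=1 -> F1&~F2 -> 0
  row 5 [0101]: F1=1 F2=1 -> F1&~F2 -> 0
  row 6 [0110]: F1=1 F2=1 -> F1&~F2 -> 0
  row 7 [0111]: F1=1 F2=1 -> F1&~F2 -> 0
  row 8 [1000]: F1=1 F2=1 -> F1&~F2 -> 0
  row 9 [1001]: F1=1 F2=1 -> F1&~F2 -> 0
  row 10 [1010]: F1=0 F2=1 -> F1&~F2 -> 0
  row 11 [1011]: F1=0 F2=1 -> F1&~F2 -> 0
  row 12 [1100]: F1=1 F2=1 -> F1&~F2 -> 0
  row 13 [1101]: F1=1 F2=1 -> F1&~F2 -> 0
  row 14 [1110]: F1=1 F2=1 -> F1&~F2 -> 0
  row 15 [1111]: F1=1 F2=1 -> F1&~F2 -> 0
Full result column, 4 rows per line (u,v fixed per line; w,z runs 00..11 left to right):
  rows 0-3 [u,v=00]: 0000  = hex 0
  rows 4-7 [u,v=01]: 0000  = hex 0
  rows 8-11 [u,v=10]: 0000  = hex 0
  rows 12-15 [u,v=11]: 0000  = hex 0
Counterexample vector (row 0 .. row 15) = 0000000000000000
Output column grouped in 4s = 0000 0000 0000 0000 = 0x0000
Convert to decimal digit by digit (value = value*16 + digit):
  0 -> 0
  0*16 + 0 = 0
  0*16 + 0 = 0
  0*16 + 0 = 0
Decimal = 0

0


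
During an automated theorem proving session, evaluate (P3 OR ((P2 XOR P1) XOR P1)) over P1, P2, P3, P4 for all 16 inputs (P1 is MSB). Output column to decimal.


Formula: (P3 OR ((P2 XOR P1) XOR P1)) over P1, P2, P3, P4 (16 rows)
Evaluate each row (bits = P1,P2,P3,P4, MSB first):
  row 0 [0000]: (0 OR ((0 XOR 0) XOR 0)) -> 0
  row 1 [0001]: (0 OR ((0 XOR 0) XOR 0)) -> 0
  row 2 [0010]: (1 OR ((0 XOR 0) XOR 0)) -> 1
  row 3 [0011]: (1 OR ((0 XOR 0) XOR 0)) -> 1
  row 4 [0100]: (0 OR ((1 XOR 0) XOR 0)) -> 1
  row 5 [0101]: (0 OR ((1 XOR 0) XOR 0)) -> 1
  row 6 [0110]: (1 OR ((1 XOR 0) XOR 0)) -> 1
  row 7 [0111]: (1 OR ((1 XOR 0) XOR 0)) -> 1
  row 8 [1000]: (0 OR ((0 XOR 1) XOR 1)) -> 0
  row 9 [1001]: (0 OR ((0 XOR 1) XOR 1)) -> 0
  row 10 [1010]: (1 OR ((0 XOR 1) XOR 1)) -> 1
  row 11 [1011]: (1 OR ((0 XOR 1) XOR 1)) -> 1
  row 12 [1100]: (0 OR ((1 XOR 1) XOR 1)) -> 1
  row 13 [1101]: (0 OR ((1 XOR 1) XOR 1)) -> 1
  row 14 [1110]: (1 OR ((1 XOR 1) XOR 1)) -> 1
  row 15 [1111]: (1 OR ((1 XOR 1) XOR 1)) -> 1
Full result column, 4 rows per line (P1,P2 fixed per line; P3,P4 runs 00..11 left to right):
  rows 0-3 [P1,P2=00]: 0011  = hex 3
  rows 4-7 [P1,P2=01]: 1111  = hex F
  rows 8-11 [P1,P2=10]: 0011  = hex 3
  rows 12-15 [P1,P2=11]: 1111  = hex F
Output column (row 0 .. row 15) = 0011111100111111
Output column grouped in 4s = 0011 1111 0011 1111 = 0x3F3F
Convert to decimal digit by digit (value = value*16 + digit):
  3 -> 3
  3*16 + 15 (F) = 63
  63*16 + 3 = 1011
  1011*16 + 15 (F) = 16191
Decimal = 16191

16191


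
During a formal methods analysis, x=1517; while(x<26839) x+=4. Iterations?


Step 1: x goes from 1517 toward 26839 by 4; the body runs while x<26839, so iterations = ceil((bound-start)/step)
Step 2: Distance=25322
Step 3: ceil(25322/4)=6331

6331


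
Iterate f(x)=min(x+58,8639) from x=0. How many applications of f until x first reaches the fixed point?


Step 1: x=0, cap=8639, increment=58
Step 2: x grows by 58 each step until capped at 8639; fixed point is x=8639
Step 3: iterations = ceil(8639/58) = 149

149


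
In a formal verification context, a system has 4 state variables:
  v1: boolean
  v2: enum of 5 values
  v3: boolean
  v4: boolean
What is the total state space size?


State space = product of domain sizes of all variables.
Domain sizes:
  v1 (boolean): 2
  v2 (enum of 5 values): 5
  v3 (boolean): 2
  v4 (boolean): 2
Product = 2 * 5 * 2 * 2 = 40

40


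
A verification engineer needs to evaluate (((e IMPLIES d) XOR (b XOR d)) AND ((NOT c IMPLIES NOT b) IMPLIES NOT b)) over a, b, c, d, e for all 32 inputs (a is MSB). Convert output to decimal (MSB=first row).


Formula: (((e IMPLIES d) XOR (b XOR d)) AND ((NOT c IMPLIES NOT b) IMPLIES NOT b)) over a, b, c, d, e (32 rows)
Evaluate each row (bits = a,b,c,d,e, MSB first):
  row 0 [00000]: (((0 IMPLIES 0) XOR (0 XOR 0)) AND ((NOT 0 IMPLIES NOT 0) IMPLIES NOT 0)) -> 1
  row 1 [00001]: (((1 IMPLIES 0) XOR (0 XOR 0)) AND ((NOT 0 IMPLIES NOT 0) IMPLIES NOT 0)) -> 0
  row 2 [00010]: (((0 IMPLIES 1) XOR (0 XOR 1)) AND ((NOT 0 IMPLIES NOT 0) IMPLIES NOT 0)) -> 0
  row 3 [00011]: (((1 IMPLIES 1) XOR (0 XOR 1)) AND ((NOT 0 IMPLIES NOT 0) IMPLIES NOT 0)) -> 0
  row 4 [00100]: (((0 IMPLIES 0) XOR (0 XOR 0)) AND ((NOT 1 IMPLIES NOT 0) IMPLIES NOT 0)) -> 1
  row 5 [00101]: (((1 IMPLIES 0) XOR (0 XOR 0)) AND ((NOT 1 IMPLIES NOT 0) IMPLIES NOT 0)) -> 0
  row 6 [00110]: (((0 IMPLIES 1) XOR (0 XOR 1)) AND ((NOT 1 IMPLIES NOT 0) IMPLIES NOT 0)) -> 0
  row 7 [00111]: (((1 IMPLIES 1) XOR (0 XOR 1)) AND ((NOT 1 IMPLIES NOT 0) IMPLIES NOT 0)) -> 0
  row 8 [01000]: (((0 IMPLIES 0) XOR (1 XOR 0)) AND ((NOT 0 IMPLIES NOT 1) IMPLIES NOT 1)) -> 0
  row 9 [01001]: (((1 IMPLIES 0) XOR (1 XOR 0)) AND ((NOT 0 IMPLIES NOT 1) IMPLIES NOT 1)) -> 1
  row 10 [01010]: (((0 IMPLIES 1) XOR (1 XOR 1)) AND ((NOT 0 IMPLIES NOT 1) IMPLIES NOT 1)) -> 1
  row 11 [01011]: (((1 IMPLIES 1) XOR (1 XOR 1)) AND ((NOT 0 IMPLIES NOT 1) IMPLIES NOT 1)) -> 1
  row 12 [01100]: (((0 IMPLIES 0) XOR (1 XOR 0)) AND ((NOT 1 IMPLIES NOT 1) IMPLIES NOT 1)) -> 0
  row 13 [01101]: (((1 IMPLIES 0) XOR (1 XOR 0)) AND ((NOT 1 IMPLIES NOT 1) IMPLIES NOT 1)) -> 0
  row 14 [01110]: (((0 IMPLIES 1) XOR (1 XOR 1)) AND ((NOT 1 IMPLIES NOT 1) IMPLIES NOT 1)) -> 0
  row 15 [01111]: (((1 IMPLIES 1) XOR (1 XOR 1)) AND ((NOT 1 IMPLIES NOT 1) IMPLIES NOT 1)) -> 0
  row 16 [10000]: (((0 IMPLIES 0) XOR (0 XOR 0)) AND ((NOT 0 IMPLIES NOT 0) IMPLIES NOT 0)) -> 1
  row 17 [10001]: (((1 IMPLIES 0) XOR (0 XOR 0)) AND ((NOT 0 IMPLIES NOT 0) IMPLIES NOT 0)) -> 0
  row 18 [10010]: (((0 IMPLIES 1) XOR (0 XOR 1)) AND ((NOT 0 IMPLIES NOT 0) IMPLIES NOT 0)) -> 0
  row 19 [10011]: (((1 IMPLIES 1) XOR (0 XOR 1)) AND ((NOT 0 IMPLIES NOT 0) IMPLIES NOT 0)) -> 0
  row 20 [10100]: (((0 IMPLIES 0) XOR (0 XOR 0)) AND ((NOT 1 IMPLIES NOT 0) IMPLIES NOT 0)) -> 1
  row 21 [10101]: (((1 IMPLIES 0) XOR (0 XOR 0)) AND ((NOT 1 IMPLIES NOT 0) IMPLIES NOT 0)) -> 0
  row 22 [10110]: (((0 IMPLIES 1) XOR (0 XOR 1)) AND ((NOT 1 IMPLIES NOT 0) IMPLIES NOT 0)) -> 0
  row 23 [10111]: (((1 IMPLIES 1) XOR (0 XOR 1)) AND ((NOT 1 IMPLIES NOT 0) IMPLIES NOT 0)) -> 0
  row 24 [11000]: (((0 IMPLIES 0) XOR (1 XOR 0)) AND ((NOT 0 IMPLIES NOT 1) IMPLIES NOT 1)) -> 0
  row 25 [11001]: (((1 IMPLIES 0) XOR (1 XOR 0)) AND ((NOT 0 IMPLIES NOT 1) IMPLIES NOT 1)) -> 1
  row 26 [11010]: (((0 IMPLIES 1) XOR (1 XOR 1)) AND ((NOT 0 IMPLIES NOT 1) IMPLIES NOT 1)) -> 1
  row 27 [11011]: (((1 IMPLIES 1) XOR (1 XOR 1)) AND ((NOT 0 IMPLIES NOT 1) IMPLIES NOT 1)) -> 1
  row 28 [11100]: (((0 IMPLIES 0) XOR (1 XOR 0)) AND ((NOT 1 IMPLIES NOT 1) IMPLIES NOT 1)) -> 0
  row 29 [11101]: (((1 IMPLIES 0) XOR (1 XOR 0)) AND ((NOT 1 IMPLIES NOT 1) IMPLIES NOT 1)) -> 0
  row 30 [11110]: (((0 IMPLIES 1) XOR (1 XOR 1)) AND ((NOT 1 IMPLIES NOT 1) IMPLIES NOT 1)) -> 0
  row 31 [11111]: (((1 IMPLIES 1) XOR (1 XOR 1)) AND ((NOT 1 IMPLIES NOT 1) IMPLIES NOT 1)) -> 0
Full result column, 4 rows per line (a,b,c fixed per line; d,e runs 00..11 left to right):
  rows 0-3 [a,b,c=000]: 1000  = hex 8
  rows 4-7 [a,b,c=001]: 1000  = hex 8
  rows 8-11 [a,b,c=010]: 0111  = hex 7
  rows 12-15 [a,b,c=011]: 0000  = hex 0
  rows 16-19 [a,b,c=100]: 1000  = hex 8
  rows 20-23 [a,b,c=101]: 1000  = hex 8
  rows 24-27 [a,b,c=110]: 0111  = hex 7
  rows 28-31 [a,b,c=111]: 0000  = hex 0
Output column (row 0 .. row 31) = 10001000011100001000100001110000
Output column grouped in 4s = 1000 1000 0111 0000 1000 1000 0111 0000 = 0x88708870
Convert to decimal digit by digit (value = value*16 + digit):
  8 -> 8
  8*16 + 8 = 136
  136*16 + 7 = 2183
  2183*16 + 0 = 34928
  34928*16 + 8 = 558856
  558856*16 + 8 = 8941704
  8941704*16 + 7 = 143067271
  143067271*16 + 0 = 2289076336
Decimal = 2289076336

2289076336


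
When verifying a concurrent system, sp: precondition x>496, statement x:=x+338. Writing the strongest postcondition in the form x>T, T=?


Formula: sp(P, x:=E) = exists old_x. (x = E[old_x/x]) AND P[old_x/x] (old_x is the value of x before the assignment; eliminate old_x by solving x = E[old_x/x] for old_x)
Step 1: Precondition P: x>496, i.e. old_x > 496
Step 2: Assignment gives x = old_x + 338, so old_x = x - 338
Step 3: Substitute into P: x - 338 > 496
Step 4: Simplify: x > 496+338 = 834

834


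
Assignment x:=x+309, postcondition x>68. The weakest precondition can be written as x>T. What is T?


Formula: wp(x:=E, P) = P[E/x] (substitute E for x in postcondition)
Step 1: Postcondition: x>68
Step 2: Substitute x+309 for x: x+309>68
Step 3: Solve for x: x > 68-309 = -241

-241


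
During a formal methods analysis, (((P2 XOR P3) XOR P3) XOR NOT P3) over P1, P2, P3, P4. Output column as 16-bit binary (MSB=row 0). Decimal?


Formula: (((P2 XOR P3) XOR P3) XOR NOT P3) over P1, P2, P3, P4 (16 rows)
Evaluate each row (bits = P1,P2,P3,P4, MSB first):
  row 0 [0000]: (((0 XOR 0) XOR 0) XOR NOT 0) -> 1
  row 1 [0001]: (((0 XOR 0) XOR 0) XOR NOT 0) -> 1
  row 2 [0010]: (((0 XOR 1) XOR 1) XOR NOT 1) -> 0
  row 3 [0011]: (((0 XOR 1) XOR 1) XOR NOT 1) -> 0
  row 4 [0100]: (((1 XOR 0) XOR 0) XOR NOT 0) -> 0
  row 5 [0101]: (((1 XOR 0) XOR 0) XOR NOT 0) -> 0
  row 6 [0110]: (((1 XOR 1) XOR 1) XOR NOT 1) -> 1
  row 7 [0111]: (((1 XOR 1) XOR 1) XOR NOT 1) -> 1
  row 8 [1000]: (((0 XOR 0) XOR 0) XOR NOT 0) -> 1
  row 9 [1001]: (((0 XOR 0) XOR 0) XOR NOT 0) -> 1
  row 10 [1010]: (((0 XOR 1) XOR 1) XOR NOT 1) -> 0
  row 11 [1011]: (((0 XOR 1) XOR 1) XOR NOT 1) -> 0
  row 12 [1100]: (((1 XOR 0) XOR 0) XOR NOT 0) -> 0
  row 13 [1101]: (((1 XOR 0) XOR 0) XOR NOT 0) -> 0
  row 14 [1110]: (((1 XOR 1) XOR 1) XOR NOT 1) -> 1
  row 15 [1111]: (((1 XOR 1) XOR 1) XOR NOT 1) -> 1
Full result column, 4 rows per line (P1,P2 fixed per line; P3,P4 runs 00..11 left to right):
  rows 0-3 [P1,P2=00]: 1100  = hex C
  rows 4-7 [P1,P2=01]: 0011  = hex 3
  rows 8-11 [P1,P2=10]: 1100  = hex C
  rows 12-15 [P1,P2=11]: 0011  = hex 3
Output column (row 0 .. row 15) = 1100001111000011
Output column grouped in 4s = 1100 0011 1100 0011 = 0xC3C3
Convert to decimal digit by digit (value = value*16 + digit):
  C -> 12
  12*16 + 3 = 195
  195*16 + 12 (C) = 3132
  3132*16 + 3 = 50115
Decimal = 50115

50115


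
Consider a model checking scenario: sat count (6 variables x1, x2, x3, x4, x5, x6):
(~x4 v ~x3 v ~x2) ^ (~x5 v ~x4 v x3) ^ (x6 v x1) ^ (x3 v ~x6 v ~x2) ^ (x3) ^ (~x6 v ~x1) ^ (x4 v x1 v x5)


CNF with 7 clauses over 6 vars (64 assignments).
An assignment satisfies CNF iff every clause has >=1 true literal.
Check each row (bits = x1,x2,x3,x4,x5,x6; clause T/F shown):
  row 0 [000000]: clauses=TTFTFTF -> 0
  row 1 [000001]: clauses=TTTTFTF -> 0
  row 2 [000010]: clauses=TTFTFTT -> 0
  row 3 [000011]: clauses=TTTTFTT -> 0
  row 4 [000100]: clauses=TTFTFTT -> 0
  (every remaining row is evaluated the same way; all 64 results are listed next)
Full result column, 8 rows per line (x1,x2,x3 fixed per line; x4,x5,x6 runs 000..111 left to right):
  rows 0-7 [x1,x2,x3=000]: 00000000  (ones: 0)
  rows 8-15 [x1,x2,x3=001]: 00010101  (ones: 3)
  rows 16-23 [x1,x2,x3=010]: 00000000  (ones: 0)
  rows 24-31 [x1,x2,x3=011]: 00010000  (ones: 1)
  rows 32-39 [x1,x2,x3=100]: 00000000  (ones: 0)
  rows 40-47 [x1,x2,x3=101]: 10101010  (ones: 4)
  rows 48-55 [x1,x2,x3=110]: 00000000  (ones: 0)
  rows 56-63 [x1,x2,x3=111]: 10100000  (ones: 2)
Satisfying assignments = 0+3+0+1+0+4+0+2 = 10

10


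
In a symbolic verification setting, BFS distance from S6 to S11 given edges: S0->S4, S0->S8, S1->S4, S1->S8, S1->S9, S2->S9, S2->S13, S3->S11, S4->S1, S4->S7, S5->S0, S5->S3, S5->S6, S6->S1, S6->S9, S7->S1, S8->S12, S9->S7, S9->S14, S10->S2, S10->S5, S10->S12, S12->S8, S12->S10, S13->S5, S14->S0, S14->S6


BFS layer-by-layer from S6:
  dist 0: {S6}
  dist 1: {S1, S9}
  dist 2: {S4, S7, S8, S14}
  dist 3: {S0, S12}
  dist 4: {S10}
  dist 5: {S2, S5}
  dist 6: {S3, S13}
  dist 7: {S11}
  -> S11 reached at distance 7
Shortest path length = 7

7


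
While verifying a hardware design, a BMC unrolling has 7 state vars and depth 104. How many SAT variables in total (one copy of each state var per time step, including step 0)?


BMC unrolls to depth k, creating one copy of each state var for steps 0..k.
Step count = 104 + 1 = 105 (steps 0 through 104)
Vars per step = 7
Total = 7 * 105 = 735

735


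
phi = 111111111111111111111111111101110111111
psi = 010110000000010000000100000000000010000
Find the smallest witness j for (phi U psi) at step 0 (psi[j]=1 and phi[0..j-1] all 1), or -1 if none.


(phi U psi) at 0: need smallest j with psi[j]=1 and phi[i]=1 for all i in [0,j).
Scan from step 0:
  step 0: phi=1, psi=0 -> continue
  step 1: psi=1 and phi held for [0,1) -> witness found
Witness step = 1

1


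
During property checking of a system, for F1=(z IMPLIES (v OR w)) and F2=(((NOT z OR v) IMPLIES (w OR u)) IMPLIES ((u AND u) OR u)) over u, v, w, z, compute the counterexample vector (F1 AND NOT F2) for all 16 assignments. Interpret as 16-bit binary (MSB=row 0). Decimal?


F1 = (z IMPLIES (v OR w))
F2 = (((NOT z OR v) IMPLIES (w OR u)) IMPLIES ((u AND u) OR u))
Counterexample to F1=>F2 is where F1=1 and F2=0.
Evaluate each row (bits = u,v,w,z, MSB first):
  row 0 [0000]: F1=1 F2=1 -> F1&~F2 -> 0
  row 1 [0001]: F1=0 F2=0 -> F1&~F2 -> 0
  row 2 [0010]: F1=1 F2=0 -> F1&~F2 -> 1
  row 3 [0011]: F1=1 F2=0 -> F1&~F2 -> 1
  row 4 [0100]: F1=1 F2=1 -> F1&~F2 -> 0
  row 5 [0101]: F1=1 F2=1 -> F1&~F2 -> 0
  row 6 [0110]: F1=1 F2=0 -> F1&~F2 -> 1
  row 7 [0111]: F1=1 F2=0 -> F1&~F2 -> 1
  row 8 [1000]: F1=1 F2=1 -> F1&~F2 -> 0
  row 9 [1001]: F1=0 F2=1 -> F1&~F2 -> 0
  row 10 [1010]: F1=1 F2=1 -> F1&~F2 -> 0
  row 11 [1011]: F1=1 F2=1 -> F1&~F2 -> 0
  row 12 [1100]: F1=1 F2=1 -> F1&~F2 -> 0
  row 13 [1101]: F1=1 F2=1 -> F1&~F2 -> 0
  row 14 [1110]: F1=1 F2=1 -> F1&~F2 -> 0
  row 15 [1111]: F1=1 F2=1 -> F1&~F2 -> 0
Full result column, 4 rows per line (u,v fixed per line; w,z runs 00..11 left to right):
  rows 0-3 [u,v=00]: 0011  = hex 3
  rows 4-7 [u,v=01]: 0011  = hex 3
  rows 8-11 [u,v=10]: 0000  = hex 0
  rows 12-15 [u,v=11]: 0000  = hex 0
Counterexample vector (row 0 .. row 15) = 0011001100000000
Output column grouped in 4s = 0011 0011 0000 0000 = 0x3300
Convert to decimal digit by digit (value = value*16 + digit):
  3 -> 3
  3*16 + 3 = 51
  51*16 + 0 = 816
  816*16 + 0 = 13056
Decimal = 13056

13056


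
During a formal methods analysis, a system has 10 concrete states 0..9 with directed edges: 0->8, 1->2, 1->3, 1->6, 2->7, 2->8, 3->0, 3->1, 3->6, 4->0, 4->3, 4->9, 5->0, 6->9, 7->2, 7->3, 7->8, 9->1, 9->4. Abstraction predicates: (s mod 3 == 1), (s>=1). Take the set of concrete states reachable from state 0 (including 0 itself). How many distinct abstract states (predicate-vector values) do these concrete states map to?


BFS from 0:
Concrete reachable: {0, 8}
Abstract via predicates (s mod 3 == 1), (s>=1):
  (0,0) <- {0}
  (0,1) <- {8}
Distinct abstract states = 2

2


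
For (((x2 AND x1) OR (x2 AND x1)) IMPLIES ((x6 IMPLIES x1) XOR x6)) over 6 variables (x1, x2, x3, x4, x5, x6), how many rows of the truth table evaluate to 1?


Formula: (((x2 AND x1) OR (x2 AND x1)) IMPLIES ((x6 IMPLIES x1) XOR x6)) over 6 vars (64 rows)
Evaluate each row (x1, x2, x3, x4, x5, x6 as bits, MSB first):
  row 0 [000000]: (((0 AND 0) OR (0 AND 0)) IMPLIES ((0 IMPLIES 0) XOR 0)) -> 1
  row 1 [000001]: (((0 AND 0) OR (0 AND 0)) IMPLIES ((1 IMPLIES 0) XOR 1)) -> 1
  row 2 [000010]: (((0 AND 0) OR (0 AND 0)) IMPLIES ((0 IMPLIES 0) XOR 0)) -> 1
  row 3 [000011]: (((0 AND 0) OR (0 AND 0)) IMPLIES ((1 IMPLIES 0) XOR 1)) -> 1
  row 4 [000100]: (((0 AND 0) OR (0 AND 0)) IMPLIES ((0 IMPLIES 0) XOR 0)) -> 1
  (every remaining row is evaluated the same way; all 64 results are listed next)
Full result column, 8 rows per line (x1,x2,x3 fixed per line; x4,x5,x6 runs 000..111 left to right):
  rows 0-7 [x1,x2,x3=000]: 11111111  (ones: 8)
  rows 8-15 [x1,x2,x3=001]: 11111111  (ones: 8)
  rows 16-23 [x1,x2,x3=010]: 11111111  (ones: 8)
  rows 24-31 [x1,x2,x3=011]: 11111111  (ones: 8)
  rows 32-39 [x1,x2,x3=100]: 11111111  (ones: 8)
  rows 40-47 [x1,x2,x3=101]: 11111111  (ones: 8)
  rows 48-55 [x1,x2,x3=110]: 10101010  (ones: 4)
  rows 56-63 [x1,x2,x3=111]: 10101010  (ones: 4)
Count of 1-rows = 8+8+8+8+8+8+4+4 = 56

56


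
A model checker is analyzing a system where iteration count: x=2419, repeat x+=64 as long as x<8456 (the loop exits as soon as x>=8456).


Step 1: x goes from 2419 toward 8456 by 64; the body runs while x<8456, so iterations = ceil((bound-start)/step)
Step 2: Distance=6037
Step 3: ceil(6037/64)=95

95


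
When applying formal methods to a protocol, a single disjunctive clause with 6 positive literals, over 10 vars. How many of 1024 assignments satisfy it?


Step 1: Total=2^10=1024
Step 2: Unsat when all 6 false: 2^4=16
Step 3: Sat=1024-16=1008

1008


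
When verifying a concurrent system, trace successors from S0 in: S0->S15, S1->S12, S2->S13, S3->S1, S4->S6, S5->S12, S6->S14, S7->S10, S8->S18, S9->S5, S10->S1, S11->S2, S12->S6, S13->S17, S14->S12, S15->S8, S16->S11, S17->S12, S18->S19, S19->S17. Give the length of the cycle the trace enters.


Trace from S0 until a state repeats:
  S0 -> S15 -> S8 -> S18 -> S19 -> S17 -> S12 -> S6 -> S14 -> S12
S12 first seen at step 6, revisited at step 9.
Cycle length = 9 - 6 = 3

3


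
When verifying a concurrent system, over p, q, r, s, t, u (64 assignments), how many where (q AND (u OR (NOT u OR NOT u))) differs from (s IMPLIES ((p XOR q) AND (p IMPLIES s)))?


F1 = (q AND (u OR (NOT u OR NOT u)))
F2 = (s IMPLIES ((p XOR q) AND (p IMPLIES s)))
Evaluate both on each of 64 rows (bits = p,q,r,s,t,u):
  row 0 [000000]: F1=0 F2=1 (differ) -> 1
  row 1 [000001]: F1=0 F2=1 (differ) -> 1
  row 2 [000010]: F1=0 F2=1 (differ) -> 1
  row 3 [000011]: F1=0 F2=1 (differ) -> 1
  row 4 [000100]: F1=0 F2=0 -> 0
  (every remaining row is evaluated the same way; all 64 results are listed next)
Full result column, 8 rows per line (p,q,r fixed per line; s,t,u runs 000..111 left to right):
  rows 0-7 [p,q,r=000]: 11110000  (ones: 4)
  rows 8-15 [p,q,r=001]: 11110000  (ones: 4)
  rows 16-23 [p,q,r=010]: 00000000  (ones: 0)
  rows 24-31 [p,q,r=011]: 00000000  (ones: 0)
  rows 32-39 [p,q,r=100]: 11111111  (ones: 8)
  rows 40-47 [p,q,r=101]: 11111111  (ones: 8)
  rows 48-55 [p,q,r=110]: 00001111  (ones: 4)
  rows 56-63 [p,q,r=111]: 00001111  (ones: 4)
Disagreements = 4+4+0+0+8+8+4+4 = 32

32


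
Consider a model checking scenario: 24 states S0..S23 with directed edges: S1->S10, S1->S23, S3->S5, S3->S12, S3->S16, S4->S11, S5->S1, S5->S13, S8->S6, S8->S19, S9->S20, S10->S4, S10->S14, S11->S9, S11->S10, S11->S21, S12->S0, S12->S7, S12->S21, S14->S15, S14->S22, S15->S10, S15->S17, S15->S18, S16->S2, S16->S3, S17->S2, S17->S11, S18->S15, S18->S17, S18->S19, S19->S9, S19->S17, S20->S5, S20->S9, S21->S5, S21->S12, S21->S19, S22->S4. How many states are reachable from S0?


BFS from S0:
  layer 0: {S0}
Reachable set: {S0}
Count = 1

1


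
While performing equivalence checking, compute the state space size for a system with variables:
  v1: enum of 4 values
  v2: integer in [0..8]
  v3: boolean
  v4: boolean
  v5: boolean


State space = product of domain sizes of all variables.
Domain sizes:
  v1 (enum of 4 values): 4
  v2 (integer in [0..8]): 9
  v3 (boolean): 2
  v4 (boolean): 2
  v5 (boolean): 2
Product = 4 * 9 * 2 * 2 * 2 = 288

288


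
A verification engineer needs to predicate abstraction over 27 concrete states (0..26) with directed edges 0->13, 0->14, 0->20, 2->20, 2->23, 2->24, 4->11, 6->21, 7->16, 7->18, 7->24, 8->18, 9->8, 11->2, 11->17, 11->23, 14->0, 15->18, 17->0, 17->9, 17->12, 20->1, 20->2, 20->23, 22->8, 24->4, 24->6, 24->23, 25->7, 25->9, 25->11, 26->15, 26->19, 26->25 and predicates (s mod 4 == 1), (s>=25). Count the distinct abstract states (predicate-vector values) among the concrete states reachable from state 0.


BFS from 0:
Concrete reachable: {0, 1, 2, 4, 6, 8, 9, 11, 12, 13, 14, 17, 18, 20, 21, 23, 24}
Abstract via predicates (s mod 4 == 1), (s>=25):
  (0,0) <- {0, 2, 4, 6, 8, 11, 12, 14, 18, 20, 23, 24}
  (1,0) <- {1, 9, 13, 17, 21}
Distinct abstract states = 2

2


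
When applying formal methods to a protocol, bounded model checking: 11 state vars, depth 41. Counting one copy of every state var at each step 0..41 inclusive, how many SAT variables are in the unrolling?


BMC unrolls to depth k, creating one copy of each state var for steps 0..k.
Step count = 41 + 1 = 42 (steps 0 through 41)
Vars per step = 11
Total = 11 * 42 = 462

462


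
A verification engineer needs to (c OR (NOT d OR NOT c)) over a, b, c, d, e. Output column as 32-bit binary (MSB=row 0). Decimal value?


Formula: (c OR (NOT d OR NOT c)) over a, b, c, d, e (32 rows)
Evaluate each row (bits = a,b,c,d,e, MSB first):
  row 0 [00000]: (0 OR (NOT 0 OR NOT 0)) -> 1
  row 1 [00001]: (0 OR (NOT 0 OR NOT 0)) -> 1
  row 2 [00010]: (0 OR (NOT 1 OR NOT 0)) -> 1
  row 3 [00011]: (0 OR (NOT 1 OR NOT 0)) -> 1
  row 4 [00100]: (1 OR (NOT 0 OR NOT 1)) -> 1
  row 5 [00101]: (1 OR (NOT 0 OR NOT 1)) -> 1
  row 6 [00110]: (1 OR (NOT 1 OR NOT 1)) -> 1
  row 7 [00111]: (1 OR (NOT 1 OR NOT 1)) -> 1
  row 8 [01000]: (0 OR (NOT 0 OR NOT 0)) -> 1
  row 9 [01001]: (0 OR (NOT 0 OR NOT 0)) -> 1
  row 10 [01010]: (0 OR (NOT 1 OR NOT 0)) -> 1
  row 11 [01011]: (0 OR (NOT 1 OR NOT 0)) -> 1
  row 12 [01100]: (1 OR (NOT 0 OR NOT 1)) -> 1
  row 13 [01101]: (1 OR (NOT 0 OR NOT 1)) -> 1
  row 14 [01110]: (1 OR (NOT 1 OR NOT 1)) -> 1
  row 15 [01111]: (1 OR (NOT 1 OR NOT 1)) -> 1
  row 16 [10000]: (0 OR (NOT 0 OR NOT 0)) -> 1
  row 17 [10001]: (0 OR (NOT 0 OR NOT 0)) -> 1
  row 18 [10010]: (0 OR (NOT 1 OR NOT 0)) -> 1
  row 19 [10011]: (0 OR (NOT 1 OR NOT 0)) -> 1
  row 20 [10100]: (1 OR (NOT 0 OR NOT 1)) -> 1
  row 21 [10101]: (1 OR (NOT 0 OR NOT 1)) -> 1
  row 22 [10110]: (1 OR (NOT 1 OR NOT 1)) -> 1
  row 23 [10111]: (1 OR (NOT 1 OR NOT 1)) -> 1
  row 24 [11000]: (0 OR (NOT 0 OR NOT 0)) -> 1
  row 25 [11001]: (0 OR (NOT 0 OR NOT 0)) -> 1
  row 26 [11010]: (0 OR (NOT 1 OR NOT 0)) -> 1
  row 27 [11011]: (0 OR (NOT 1 OR NOT 0)) -> 1
  row 28 [11100]: (1 OR (NOT 0 OR NOT 1)) -> 1
  row 29 [11101]: (1 OR (NOT 0 OR NOT 1)) -> 1
  row 30 [11110]: (1 OR (NOT 1 OR NOT 1)) -> 1
  row 31 [11111]: (1 OR (NOT 1 OR NOT 1)) -> 1
Full result column, 4 rows per line (a,b,c fixed per line; d,e runs 00..11 left to right):
  rows 0-3 [a,b,c=000]: 1111  = hex F
  rows 4-7 [a,b,c=001]: 1111  = hex F
  rows 8-11 [a,b,c=010]: 1111  = hex F
  rows 12-15 [a,b,c=011]: 1111  = hex F
  rows 16-19 [a,b,c=100]: 1111  = hex F
  rows 20-23 [a,b,c=101]: 1111  = hex F
  rows 24-27 [a,b,c=110]: 1111  = hex F
  rows 28-31 [a,b,c=111]: 1111  = hex F
Output column (row 0 .. row 31) = 11111111111111111111111111111111
Output column grouped in 4s = 1111 1111 1111 1111 1111 1111 1111 1111 = 0xFFFFFFFF
Convert to decimal digit by digit (value = value*16 + digit):
  F -> 15
  15*16 + 15 (F) = 255
  255*16 + 15 (F) = 4095
  4095*16 + 15 (F) = 65535
  65535*16 + 15 (F) = 1048575
  1048575*16 + 15 (F) = 16777215
  16777215*16 + 15 (F) = 268435455
  268435455*16 + 15 (F) = 4294967295
Decimal = 4294967295

4294967295


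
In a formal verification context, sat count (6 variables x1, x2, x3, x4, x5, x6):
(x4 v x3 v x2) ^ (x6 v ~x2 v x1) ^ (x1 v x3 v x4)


CNF with 3 clauses over 6 vars (64 assignments).
An assignment satisfies CNF iff every clause has >=1 true literal.
Check each row (bits = x1,x2,x3,x4,x5,x6; clause T/F shown):
  row 0 [000000]: clauses=FTF -> 0
  row 1 [000001]: clauses=FTF -> 0
  row 2 [000010]: clauses=FTF -> 0
  row 3 [000011]: clauses=FTF -> 0
  row 4 [000100]: clauses=TTT -> 1
  (every remaining row is evaluated the same way; all 64 results are listed next)
Full result column, 8 rows per line (x1,x2,x3 fixed per line; x4,x5,x6 runs 000..111 left to right):
  rows 0-7 [x1,x2,x3=000]: 00001111  (ones: 4)
  rows 8-15 [x1,x2,x3=001]: 11111111  (ones: 8)
  rows 16-23 [x1,x2,x3=010]: 00000101  (ones: 2)
  rows 24-31 [x1,x2,x3=011]: 01010101  (ones: 4)
  rows 32-39 [x1,x2,x3=100]: 00001111  (ones: 4)
  rows 40-47 [x1,x2,x3=101]: 11111111  (ones: 8)
  rows 48-55 [x1,x2,x3=110]: 11111111  (ones: 8)
  rows 56-63 [x1,x2,x3=111]: 11111111  (ones: 8)
Satisfying assignments = 4+8+2+4+4+8+8+8 = 46

46


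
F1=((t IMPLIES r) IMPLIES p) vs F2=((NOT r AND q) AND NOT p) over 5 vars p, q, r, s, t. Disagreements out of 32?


F1 = ((t IMPLIES r) IMPLIES p)
F2 = ((NOT r AND q) AND NOT p)
Evaluate both on each of 32 rows (bits = p,q,r,s,t):
  row 0 [00000]: F1=0 F2=0 -> 0
  row 1 [00001]: F1=1 F2=0 (differ) -> 1
  row 2 [00010]: F1=0 F2=0 -> 0
  row 3 [00011]: F1=1 F2=0 (differ) -> 1
  row 4 [00100]: F1=0 F2=0 -> 0
  row 5 [00101]: F1=0 F2=0 -> 0
  row 6 [00110]: F1=0 F2=0 -> 0
  row 7 [00111]: F1=0 F2=0 -> 0
  row 8 [01000]: F1=0 F2=1 (differ) -> 1
  row 9 [01001]: F1=1 F2=1 -> 0
  row 10 [01010]: F1=0 F2=1 (differ) -> 1
  row 11 [01011]: F1=1 F2=1 -> 0
  row 12 [01100]: F1=0 F2=0 -> 0
  row 13 [01101]: F1=0 F2=0 -> 0
  row 14 [01110]: F1=0 F2=0 -> 0
  row 15 [01111]: F1=0 F2=0 -> 0
  row 16 [10000]: F1=1 F2=0 (differ) -> 1
  row 17 [10001]: F1=1 F2=0 (differ) -> 1
  row 18 [10010]: F1=1 F2=0 (differ) -> 1
  row 19 [10011]: F1=1 F2=0 (differ) -> 1
  row 20 [10100]: F1=1 F2=0 (differ) -> 1
  row 21 [10101]: F1=1 F2=0 (differ) -> 1
  row 22 [10110]: F1=1 F2=0 (differ) -> 1
  row 23 [10111]: F1=1 F2=0 (differ) -> 1
  row 24 [11000]: F1=1 F2=0 (differ) -> 1
  row 25 [11001]: F1=1 F2=0 (differ) -> 1
  row 26 [11010]: F1=1 F2=0 (differ) -> 1
  row 27 [11011]: F1=1 F2=0 (differ) -> 1
  row 28 [11100]: F1=1 F2=0 (differ) -> 1
  row 29 [11101]: F1=1 F2=0 (differ) -> 1
  row 30 [11110]: F1=1 F2=0 (differ) -> 1
  row 31 [11111]: F1=1 F2=0 (differ) -> 1
Full result column, 8 rows per line (p,q fixed per line; r,s,t runs 000..111 left to right):
  rows 0-7 [p,q=00]: 01010000  (ones: 2)
  rows 8-15 [p,q=01]: 10100000  (ones: 2)
  rows 16-23 [p,q=10]: 11111111  (ones: 8)
  rows 24-31 [p,q=11]: 11111111  (ones: 8)
Disagreements = 2+2+8+8 = 20

20


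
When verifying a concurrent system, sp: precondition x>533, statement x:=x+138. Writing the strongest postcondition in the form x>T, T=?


Formula: sp(P, x:=E) = exists old_x. (x = E[old_x/x]) AND P[old_x/x] (old_x is the value of x before the assignment; eliminate old_x by solving x = E[old_x/x] for old_x)
Step 1: Precondition P: x>533, i.e. old_x > 533
Step 2: Assignment gives x = old_x + 138, so old_x = x - 138
Step 3: Substitute into P: x - 138 > 533
Step 4: Simplify: x > 533+138 = 671

671


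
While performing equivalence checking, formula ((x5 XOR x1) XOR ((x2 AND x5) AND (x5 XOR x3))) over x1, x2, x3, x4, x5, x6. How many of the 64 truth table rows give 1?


Formula: ((x5 XOR x1) XOR ((x2 AND x5) AND (x5 XOR x3))) over 6 vars (64 rows)
Evaluate each row (x1, x2, x3, x4, x5, x6 as bits, MSB first):
  row 0 [000000]: ((0 XOR 0) XOR ((0 AND 0) AND (0 XOR 0))) -> 0
  row 1 [000001]: ((0 XOR 0) XOR ((0 AND 0) AND (0 XOR 0))) -> 0
  row 2 [000010]: ((1 XOR 0) XOR ((0 AND 1) AND (1 XOR 0))) -> 1
  row 3 [000011]: ((1 XOR 0) XOR ((0 AND 1) AND (1 XOR 0))) -> 1
  row 4 [000100]: ((0 XOR 0) XOR ((0 AND 0) AND (0 XOR 0))) -> 0
  (every remaining row is evaluated the same way; all 64 results are listed next)
Full result column, 8 rows per line (x1,x2,x3 fixed per line; x4,x5,x6 runs 000..111 left to right):
  rows 0-7 [x1,x2,x3=000]: 00110011  (ones: 4)
  rows 8-15 [x1,x2,x3=001]: 00110011  (ones: 4)
  rows 16-23 [x1,x2,x3=010]: 00000000  (ones: 0)
  rows 24-31 [x1,x2,x3=011]: 00110011  (ones: 4)
  rows 32-39 [x1,x2,x3=100]: 11001100  (ones: 4)
  rows 40-47 [x1,x2,x3=101]: 11001100  (ones: 4)
  rows 48-55 [x1,x2,x3=110]: 11111111  (ones: 8)
  rows 56-63 [x1,x2,x3=111]: 11001100  (ones: 4)
Count of 1-rows = 4+4+0+4+4+4+8+4 = 32

32


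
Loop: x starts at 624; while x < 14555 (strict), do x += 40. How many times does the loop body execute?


Step 1: x goes from 624 toward 14555 by 40; the body runs while x<14555, so iterations = ceil((bound-start)/step)
Step 2: Distance=13931
Step 3: ceil(13931/40)=349

349


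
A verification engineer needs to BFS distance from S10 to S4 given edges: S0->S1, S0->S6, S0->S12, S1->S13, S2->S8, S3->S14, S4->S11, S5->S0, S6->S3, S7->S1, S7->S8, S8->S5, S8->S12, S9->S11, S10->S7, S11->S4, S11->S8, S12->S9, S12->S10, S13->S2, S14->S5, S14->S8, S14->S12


BFS layer-by-layer from S10:
  dist 0: {S10}
  dist 1: {S7}
  dist 2: {S1, S8}
  dist 3: {S5, S12, S13}
  dist 4: {S0, S2, S9}
  dist 5: {S6, S11}
  dist 6: {S3, S4}
  -> S4 reached at distance 6
Shortest path length = 6

6


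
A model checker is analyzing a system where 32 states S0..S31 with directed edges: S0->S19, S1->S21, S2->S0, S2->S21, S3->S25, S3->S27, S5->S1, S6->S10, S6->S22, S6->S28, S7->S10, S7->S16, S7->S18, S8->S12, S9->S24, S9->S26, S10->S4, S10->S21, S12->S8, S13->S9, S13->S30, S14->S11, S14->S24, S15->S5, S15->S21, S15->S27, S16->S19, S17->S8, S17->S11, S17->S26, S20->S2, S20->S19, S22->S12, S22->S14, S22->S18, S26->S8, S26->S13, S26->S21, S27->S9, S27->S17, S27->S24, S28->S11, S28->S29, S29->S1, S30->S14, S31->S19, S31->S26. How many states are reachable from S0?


BFS from S0:
  layer 0: {S0}
  layer 1: {S19}
Reachable set: {S0, S19}
Count = 2

2


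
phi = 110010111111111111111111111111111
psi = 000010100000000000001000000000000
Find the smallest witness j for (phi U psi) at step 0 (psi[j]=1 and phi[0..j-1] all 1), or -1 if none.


(phi U psi) at 0: need smallest j with psi[j]=1 and phi[i]=1 for all i in [0,j).
Scan from step 0:
  step 0: phi=1, psi=0 -> continue
  step 1: phi=1, psi=0 -> continue
  step 2: phi=0 -> phi-prefix broken from here
  step 4: psi=1 but phi already failed -> not a witness
  step 6: psi=1 but phi already failed -> not a witness
  step 20: psi=1 but phi already failed -> not a witness
  end of trace: no witness -> -1
Witness step = -1

-1


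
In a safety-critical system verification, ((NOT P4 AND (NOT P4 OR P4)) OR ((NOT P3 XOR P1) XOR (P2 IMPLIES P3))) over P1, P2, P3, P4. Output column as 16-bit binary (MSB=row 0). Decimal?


Formula: ((NOT P4 AND (NOT P4 OR P4)) OR ((NOT P3 XOR P1) XOR (P2 IMPLIES P3))) over P1, P2, P3, P4 (16 rows)
Evaluate each row (bits = P1,P2,P3,P4, MSB first):
  row 0 [0000]: ((NOT 0 AND (NOT 0 OR 0)) OR ((NOT 0 XOR 0) XOR (0 IMPLIES 0))) -> 1
  row 1 [0001]: ((NOT 1 AND (NOT 1 OR 1)) OR ((NOT 0 XOR 0) XOR (0 IMPLIES 0))) -> 0
  row 2 [0010]: ((NOT 0 AND (NOT 0 OR 0)) OR ((NOT 1 XOR 0) XOR (0 IMPLIES 1))) -> 1
  row 3 [0011]: ((NOT 1 AND (NOT 1 OR 1)) OR ((NOT 1 XOR 0) XOR (0 IMPLIES 1))) -> 1
  row 4 [0100]: ((NOT 0 AND (NOT 0 OR 0)) OR ((NOT 0 XOR 0) XOR (1 IMPLIES 0))) -> 1
  row 5 [0101]: ((NOT 1 AND (NOT 1 OR 1)) OR ((NOT 0 XOR 0) XOR (1 IMPLIES 0))) -> 1
  row 6 [0110]: ((NOT 0 AND (NOT 0 OR 0)) OR ((NOT 1 XOR 0) XOR (1 IMPLIES 1))) -> 1
  row 7 [0111]: ((NOT 1 AND (NOT 1 OR 1)) OR ((NOT 1 XOR 0) XOR (1 IMPLIES 1))) -> 1
  row 8 [1000]: ((NOT 0 AND (NOT 0 OR 0)) OR ((NOT 0 XOR 1) XOR (0 IMPLIES 0))) -> 1
  row 9 [1001]: ((NOT 1 AND (NOT 1 OR 1)) OR ((NOT 0 XOR 1) XOR (0 IMPLIES 0))) -> 1
  row 10 [1010]: ((NOT 0 AND (NOT 0 OR 0)) OR ((NOT 1 XOR 1) XOR (0 IMPLIES 1))) -> 1
  row 11 [1011]: ((NOT 1 AND (NOT 1 OR 1)) OR ((NOT 1 XOR 1) XOR (0 IMPLIES 1))) -> 0
  row 12 [1100]: ((NOT 0 AND (NOT 0 OR 0)) OR ((NOT 0 XOR 1) XOR (1 IMPLIES 0))) -> 1
  row 13 [1101]: ((NOT 1 AND (NOT 1 OR 1)) OR ((NOT 0 XOR 1) XOR (1 IMPLIES 0))) -> 0
  row 14 [1110]: ((NOT 0 AND (NOT 0 OR 0)) OR ((NOT 1 XOR 1) XOR (1 IMPLIES 1))) -> 1
  row 15 [1111]: ((NOT 1 AND (NOT 1 OR 1)) OR ((NOT 1 XOR 1) XOR (1 IMPLIES 1))) -> 0
Full result column, 4 rows per line (P1,P2 fixed per line; P3,P4 runs 00..11 left to right):
  rows 0-3 [P1,P2=00]: 1011  = hex B
  rows 4-7 [P1,P2=01]: 1111  = hex F
  rows 8-11 [P1,P2=10]: 1110  = hex E
  rows 12-15 [P1,P2=11]: 1010  = hex A
Output column (row 0 .. row 15) = 1011111111101010
Output column grouped in 4s = 1011 1111 1110 1010 = 0xBFEA
Convert to decimal digit by digit (value = value*16 + digit):
  B -> 11
  11*16 + 15 (F) = 191
  191*16 + 14 (E) = 3070
  3070*16 + 10 (A) = 49130
Decimal = 49130

49130


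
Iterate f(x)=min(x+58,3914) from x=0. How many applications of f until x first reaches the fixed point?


Step 1: x=0, cap=3914, increment=58
Step 2: x grows by 58 each step until capped at 3914; fixed point is x=3914
Step 3: iterations = ceil(3914/58) = 68

68


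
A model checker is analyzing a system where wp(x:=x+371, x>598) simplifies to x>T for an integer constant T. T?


Formula: wp(x:=E, P) = P[E/x] (substitute E for x in postcondition)
Step 1: Postcondition: x>598
Step 2: Substitute x+371 for x: x+371>598
Step 3: Solve for x: x > 598-371 = 227

227


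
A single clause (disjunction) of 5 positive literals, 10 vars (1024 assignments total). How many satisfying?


Step 1: Total=2^10=1024
Step 2: Unsat when all 5 false: 2^5=32
Step 3: Sat=1024-32=992

992


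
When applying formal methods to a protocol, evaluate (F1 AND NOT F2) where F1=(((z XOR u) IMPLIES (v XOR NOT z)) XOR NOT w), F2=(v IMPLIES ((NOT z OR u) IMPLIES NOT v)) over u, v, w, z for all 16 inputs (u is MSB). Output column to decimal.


F1 = (((z XOR u) IMPLIES (v XOR NOT z)) XOR NOT w)
F2 = (v IMPLIES ((NOT z OR u) IMPLIES NOT v))
Counterexample to F1=>F2 is where F1=1 and F2=0.
Evaluate each row (bits = u,v,w,z, MSB first):
  row 0 [0000]: F1=0 F2=1 -> F1&~F2 -> 0
  row 1 [0001]: F1=1 F2=1 -> F1&~F2 -> 0
  row 2 [0010]: F1=1 F2=1 -> F1&~F2 -> 0
  row 3 [0011]: F1=0 F2=1 -> F1&~F2 -> 0
  row 4 [0100]: F1=0 F2=0 -> F1&~F2 -> 0
  row 5 [0101]: F1=0 F2=1 -> F1&~F2 -> 0
  row 6 [0110]: F1=1 F2=0 -> F1&~F2 -> 1
  row 7 [0111]: F1=1 F2=1 -> F1&~F2 -> 0
  row 8 [1000]: F1=0 F2=1 -> F1&~F2 -> 0
  row 9 [1001]: F1=0 F2=1 -> F1&~F2 -> 0
  row 10 [1010]: F1=1 F2=1 -> F1&~F2 -> 0
  row 11 [1011]: F1=1 F2=1 -> F1&~F2 -> 0
  row 12 [1100]: F1=1 F2=0 -> F1&~F2 -> 1
  row 13 [1101]: F1=0 F2=0 -> F1&~F2 -> 0
  row 14 [1110]: F1=0 F2=0 -> F1&~F2 -> 0
  row 15 [1111]: F1=1 F2=0 -> F1&~F2 -> 1
Full result column, 4 rows per line (u,v fixed per line; w,z runs 00..11 left to right):
  rows 0-3 [u,v=00]: 0000  = hex 0
  rows 4-7 [u,v=01]: 0010  = hex 2
  rows 8-11 [u,v=10]: 0000  = hex 0
  rows 12-15 [u,v=11]: 1001  = hex 9
Counterexample vector (row 0 .. row 15) = 0000001000001001
Output column grouped in 4s = 0000 0010 0000 1001 = 0x0209
Convert to decimal digit by digit (value = value*16 + digit):
  0 -> 0
  0*16 + 2 = 2
  2*16 + 0 = 32
  32*16 + 9 = 521
Decimal = 521

521


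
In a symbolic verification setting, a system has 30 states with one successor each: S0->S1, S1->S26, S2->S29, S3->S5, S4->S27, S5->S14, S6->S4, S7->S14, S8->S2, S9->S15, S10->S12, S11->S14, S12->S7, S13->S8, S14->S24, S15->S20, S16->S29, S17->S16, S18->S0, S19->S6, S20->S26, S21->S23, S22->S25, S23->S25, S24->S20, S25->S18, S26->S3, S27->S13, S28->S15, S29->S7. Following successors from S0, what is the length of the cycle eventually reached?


Trace from S0 until a state repeats:
  S0 -> S1 -> S26 -> S3 -> S5 -> S14 -> S24 -> S20 -> S26
S26 first seen at step 2, revisited at step 8.
Cycle length = 8 - 2 = 6

6


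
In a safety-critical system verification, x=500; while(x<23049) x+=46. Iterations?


Step 1: x goes from 500 toward 23049 by 46; the body runs while x<23049, so iterations = ceil((bound-start)/step)
Step 2: Distance=22549
Step 3: ceil(22549/46)=491

491


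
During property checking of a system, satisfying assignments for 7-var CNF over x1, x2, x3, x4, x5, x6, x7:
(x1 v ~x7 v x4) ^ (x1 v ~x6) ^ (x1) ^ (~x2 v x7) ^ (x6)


CNF with 5 clauses over 7 vars (128 assignments).
An assignment satisfies CNF iff every clause has >=1 true literal.
Check each row (bits = x1,x2,x3,x4,x5,x6,x7; clause T/F shown):
  row 0 [0000000]: clauses=TTFTF -> 0
  row 1 [0000001]: clauses=FTFTF -> 0
  row 2 [0000010]: clauses=TFFTT -> 0
  row 3 [0000011]: clauses=FFFTT -> 0
  row 4 [0000100]: clauses=TTFTF -> 0
  (every remaining row is evaluated the same way; all 128 results are listed next)
Full result column, 8 rows per line (x1,x2,x3,x4 fixed per line; x5,x6,x7 runs 000..111 left to right):
  rows 0-7 [x1,x2,x3,x4=0000]: 00000000  (ones: 0)
  rows 8-15 [x1,x2,x3,x4=0001]: 00000000  (ones: 0)
  rows 16-23 [x1,x2,x3,x4=0010]: 00000000  (ones: 0)
  rows 24-31 [x1,x2,x3,x4=0011]: 00000000  (ones: 0)
  rows 32-39 [x1,x2,x3,x4=0100]: 00000000  (ones: 0)
  rows 40-47 [x1,x2,x3,x4=0101]: 00000000  (ones: 0)
  rows 48-55 [x1,x2,x3,x4=0110]: 00000000  (ones: 0)
  rows 56-63 [x1,x2,x3,x4=0111]: 00000000  (ones: 0)
  rows 64-71 [x1,x2,x3,x4=1000]: 00110011  (ones: 4)
  rows 72-79 [x1,x2,x3,x4=1001]: 00110011  (ones: 4)
  rows 80-87 [x1,x2,x3,x4=1010]: 00110011  (ones: 4)
  rows 88-95 [x1,x2,x3,x4=1011]: 00110011  (ones: 4)
  rows 96-103 [x1,x2,x3,x4=1100]: 00010001  (ones: 2)
  rows 104-111 [x1,x2,x3,x4=1101]: 00010001  (ones: 2)
  rows 112-119 [x1,x2,x3,x4=1110]: 00010001  (ones: 2)
  rows 120-127 [x1,x2,x3,x4=1111]: 00010001  (ones: 2)
Satisfying assignments = 0+0+0+0+0+0+0+0+4+4+4+4+2+2+2+2 = 24

24


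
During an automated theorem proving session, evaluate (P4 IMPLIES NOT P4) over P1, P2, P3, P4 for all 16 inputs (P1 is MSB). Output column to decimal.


Formula: (P4 IMPLIES NOT P4) over P1, P2, P3, P4 (16 rows)
Evaluate each row (bits = P1,P2,P3,P4, MSB first):
  row 0 [0000]: (0 IMPLIES NOT 0) -> 1
  row 1 [0001]: (1 IMPLIES NOT 1) -> 0
  row 2 [0010]: (0 IMPLIES NOT 0) -> 1
  row 3 [0011]: (1 IMPLIES NOT 1) -> 0
  row 4 [0100]: (0 IMPLIES NOT 0) -> 1
  row 5 [0101]: (1 IMPLIES NOT 1) -> 0
  row 6 [0110]: (0 IMPLIES NOT 0) -> 1
  row 7 [0111]: (1 IMPLIES NOT 1) -> 0
  row 8 [1000]: (0 IMPLIES NOT 0) -> 1
  row 9 [1001]: (1 IMPLIES NOT 1) -> 0
  row 10 [1010]: (0 IMPLIES NOT 0) -> 1
  row 11 [1011]: (1 IMPLIES NOT 1) -> 0
  row 12 [1100]: (0 IMPLIES NOT 0) -> 1
  row 13 [1101]: (1 IMPLIES NOT 1) -> 0
  row 14 [1110]: (0 IMPLIES NOT 0) -> 1
  row 15 [1111]: (1 IMPLIES NOT 1) -> 0
Full result column, 4 rows per line (P1,P2 fixed per line; P3,P4 runs 00..11 left to right):
  rows 0-3 [P1,P2=00]: 1010  = hex A
  rows 4-7 [P1,P2=01]: 1010  = hex A
  rows 8-11 [P1,P2=10]: 1010  = hex A
  rows 12-15 [P1,P2=11]: 1010  = hex A
Output column (row 0 .. row 15) = 1010101010101010
Output column grouped in 4s = 1010 1010 1010 1010 = 0xAAAA
Convert to decimal digit by digit (value = value*16 + digit):
  A -> 10
  10*16 + 10 (A) = 170
  170*16 + 10 (A) = 2730
  2730*16 + 10 (A) = 43690
Decimal = 43690

43690


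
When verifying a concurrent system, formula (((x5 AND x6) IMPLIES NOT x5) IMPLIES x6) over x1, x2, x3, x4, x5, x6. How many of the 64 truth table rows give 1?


Formula: (((x5 AND x6) IMPLIES NOT x5) IMPLIES x6) over 6 vars (64 rows)
Evaluate each row (x1, x2, x3, x4, x5, x6 as bits, MSB first):
  row 0 [000000]: (((0 AND 0) IMPLIES NOT 0) IMPLIES 0) -> 0
  row 1 [000001]: (((0 AND 1) IMPLIES NOT 0) IMPLIES 1) -> 1
  row 2 [000010]: (((1 AND 0) IMPLIES NOT 1) IMPLIES 0) -> 0
  row 3 [000011]: (((1 AND 1) IMPLIES NOT 1) IMPLIES 1) -> 1
  row 4 [000100]: (((0 AND 0) IMPLIES NOT 0) IMPLIES 0) -> 0
  (every remaining row is evaluated the same way; all 64 results are listed next)
Full result column, 8 rows per line (x1,x2,x3 fixed per line; x4,x5,x6 runs 000..111 left to right):
  rows 0-7 [x1,x2,x3=000]: 01010101  (ones: 4)
  rows 8-15 [x1,x2,x3=001]: 01010101  (ones: 4)
  rows 16-23 [x1,x2,x3=010]: 01010101  (ones: 4)
  rows 24-31 [x1,x2,x3=011]: 01010101  (ones: 4)
  rows 32-39 [x1,x2,x3=100]: 01010101  (ones: 4)
  rows 40-47 [x1,x2,x3=101]: 01010101  (ones: 4)
  rows 48-55 [x1,x2,x3=110]: 01010101  (ones: 4)
  rows 56-63 [x1,x2,x3=111]: 01010101  (ones: 4)
Count of 1-rows = 4+4+4+4+4+4+4+4 = 32

32


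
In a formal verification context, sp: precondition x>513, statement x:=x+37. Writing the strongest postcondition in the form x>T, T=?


Formula: sp(P, x:=E) = exists old_x. (x = E[old_x/x]) AND P[old_x/x] (old_x is the value of x before the assignment; eliminate old_x by solving x = E[old_x/x] for old_x)
Step 1: Precondition P: x>513, i.e. old_x > 513
Step 2: Assignment gives x = old_x + 37, so old_x = x - 37
Step 3: Substitute into P: x - 37 > 513
Step 4: Simplify: x > 513+37 = 550

550
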